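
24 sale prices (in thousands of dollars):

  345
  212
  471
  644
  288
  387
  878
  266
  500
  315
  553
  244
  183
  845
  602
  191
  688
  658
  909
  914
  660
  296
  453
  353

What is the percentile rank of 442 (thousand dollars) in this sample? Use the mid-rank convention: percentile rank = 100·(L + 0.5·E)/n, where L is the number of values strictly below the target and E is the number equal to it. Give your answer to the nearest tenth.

Sorted: 183, 191, 212, 244, 266, 288, 296, 315, 345, 353, 387, 453, 471, 500, 553, 602, 644, 658, 660, 688, 845, 878, 909, 914.
Count below 442: L = 11; count equal: E = 0; n = 24.
Percentile rank = 100·(11 + 0.5·0)/24 = 100·11/24 = 45.83.

45.8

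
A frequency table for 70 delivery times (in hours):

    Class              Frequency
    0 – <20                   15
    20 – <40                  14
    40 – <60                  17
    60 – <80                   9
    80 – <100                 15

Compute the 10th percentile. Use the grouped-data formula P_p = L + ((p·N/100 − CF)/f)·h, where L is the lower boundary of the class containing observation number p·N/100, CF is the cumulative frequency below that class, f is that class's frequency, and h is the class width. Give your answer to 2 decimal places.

9.33

N = 70; target position k = 10/100 · 70 = 7.
Cumulative frequencies: 15, 29, 46, 55, 70.
Observation 7 falls in the class 0 – <20.
L = 0, CF = 0, f = 15, h = 20.
P10 = 0 + ((7 − 0)/15)·20 = 0 + 9.33333 = 9.33333.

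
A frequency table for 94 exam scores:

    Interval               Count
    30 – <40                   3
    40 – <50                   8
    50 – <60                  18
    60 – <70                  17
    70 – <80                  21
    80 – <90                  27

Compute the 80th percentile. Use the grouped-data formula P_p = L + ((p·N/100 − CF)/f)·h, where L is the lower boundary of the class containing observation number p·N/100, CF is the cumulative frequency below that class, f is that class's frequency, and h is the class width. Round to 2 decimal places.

N = 94; target position k = 80/100 · 94 = 75.2.
Cumulative frequencies: 3, 11, 29, 46, 67, 94.
Observation 75.2 falls in the class 80 – <90.
L = 80, CF = 67, f = 27, h = 10.
P80 = 80 + ((75.2 − 67)/27)·10 = 80 + 3.03704 = 83.037.

83.04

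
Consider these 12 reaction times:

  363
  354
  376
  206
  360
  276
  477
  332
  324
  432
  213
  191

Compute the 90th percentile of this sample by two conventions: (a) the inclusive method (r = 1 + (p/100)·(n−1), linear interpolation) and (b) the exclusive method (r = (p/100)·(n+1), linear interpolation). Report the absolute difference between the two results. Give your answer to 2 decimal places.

Sorted: 191, 206, 213, 276, 324, 332, 354, 360, 363, 376, 432, 477.
n = 12.
(a) r = 10.9; between ranks 10 (376) and 11 (432): 426.4.
(b) r = 11.7; between ranks 11 (432) and 12 (477): 463.5.
|426.4 − 463.5| = 37.1.

37.10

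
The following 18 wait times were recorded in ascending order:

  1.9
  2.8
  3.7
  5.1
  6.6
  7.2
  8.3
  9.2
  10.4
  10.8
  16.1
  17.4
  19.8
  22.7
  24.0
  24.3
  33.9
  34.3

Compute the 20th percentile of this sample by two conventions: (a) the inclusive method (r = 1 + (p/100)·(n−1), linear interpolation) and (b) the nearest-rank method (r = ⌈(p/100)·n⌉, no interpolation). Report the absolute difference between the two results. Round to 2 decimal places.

0.60

n = 18.
(a) r = 4.4; between ranks 4 (5.1) and 5 (6.6): 5.7.
(b) the nearest-rank method: rank 4 → 5.1.
|5.7 − 5.1| = 0.6.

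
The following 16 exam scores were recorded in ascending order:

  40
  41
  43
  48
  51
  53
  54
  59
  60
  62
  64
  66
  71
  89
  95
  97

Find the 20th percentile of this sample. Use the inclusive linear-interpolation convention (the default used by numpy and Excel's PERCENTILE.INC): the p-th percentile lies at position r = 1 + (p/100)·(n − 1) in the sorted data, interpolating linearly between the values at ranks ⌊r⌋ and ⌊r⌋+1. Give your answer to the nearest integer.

48

n = 16.
r = 1 + (20/100)·(16 − 1) = 1 + 3 = 4.
r is an integer, so P20 is the value at rank 4: 48.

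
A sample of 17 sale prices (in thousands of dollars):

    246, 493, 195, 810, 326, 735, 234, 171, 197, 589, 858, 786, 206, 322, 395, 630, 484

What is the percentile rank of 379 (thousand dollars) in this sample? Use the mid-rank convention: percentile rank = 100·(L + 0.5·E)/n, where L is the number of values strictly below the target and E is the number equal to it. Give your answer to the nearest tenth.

47.1

Sorted: 171, 195, 197, 206, 234, 246, 322, 326, 395, 484, 493, 589, 630, 735, 786, 810, 858.
Count below 379: L = 8; count equal: E = 0; n = 17.
Percentile rank = 100·(8 + 0.5·0)/17 = 100·8/17 = 47.06.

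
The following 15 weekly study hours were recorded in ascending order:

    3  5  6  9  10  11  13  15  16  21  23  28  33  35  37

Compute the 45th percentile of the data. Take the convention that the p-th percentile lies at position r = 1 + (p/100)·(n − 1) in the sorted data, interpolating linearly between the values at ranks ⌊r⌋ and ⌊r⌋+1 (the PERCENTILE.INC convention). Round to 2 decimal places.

13.60

n = 15.
r = 1 + (45/100)·(15 − 1) = 1 + 6.3 = 7.3.
Rank 7 is 13 and rank 8 is 15.
Interpolate: 13 + 0.3·(15 − 13) = 13 + 0.3·2 = 13.6.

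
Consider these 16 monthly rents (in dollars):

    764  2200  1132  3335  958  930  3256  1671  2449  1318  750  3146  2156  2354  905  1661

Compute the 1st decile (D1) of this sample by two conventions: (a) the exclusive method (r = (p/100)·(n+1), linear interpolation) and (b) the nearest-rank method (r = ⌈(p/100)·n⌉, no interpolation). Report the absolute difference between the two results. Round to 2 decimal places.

Sorted: 750, 764, 905, 930, 958, 1132, 1318, 1661, 1671, 2156, 2200, 2354, 2449, 3146, 3256, 3335.
n = 16.
(a) r = 1.7; between ranks 1 (750) and 2 (764): 759.8.
(b) the nearest-rank method: rank 2 → 764.
|759.8 − 764| = 4.2.

4.20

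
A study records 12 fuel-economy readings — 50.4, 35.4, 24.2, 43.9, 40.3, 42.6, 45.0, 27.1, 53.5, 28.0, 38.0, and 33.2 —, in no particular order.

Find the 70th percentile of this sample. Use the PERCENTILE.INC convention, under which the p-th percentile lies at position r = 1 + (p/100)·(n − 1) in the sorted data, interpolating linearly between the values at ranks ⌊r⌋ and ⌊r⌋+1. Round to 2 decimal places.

43.51

Sorted: 24.2, 27.1, 28.0, 33.2, 35.4, 38.0, 40.3, 42.6, 43.9, 45.0, 50.4, 53.5.
n = 12.
r = 1 + (70/100)·(12 − 1) = 1 + 7.7 = 8.7.
Rank 8 is 42.6 and rank 9 is 43.9.
Interpolate: 42.6 + 0.7·(43.9 − 42.6) = 42.6 + 0.7·1.3 = 43.51.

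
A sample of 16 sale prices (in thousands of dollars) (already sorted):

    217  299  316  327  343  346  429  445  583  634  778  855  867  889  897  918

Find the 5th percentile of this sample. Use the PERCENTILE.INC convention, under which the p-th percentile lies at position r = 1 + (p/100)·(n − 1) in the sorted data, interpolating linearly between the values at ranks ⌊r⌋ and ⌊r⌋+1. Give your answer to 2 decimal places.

278.50

n = 16.
r = 1 + (5/100)·(16 − 1) = 1 + 0.75 = 1.75.
Rank 1 is 217 and rank 2 is 299.
Interpolate: 217 + 0.75·(299 − 217) = 217 + 0.75·82 = 278.5.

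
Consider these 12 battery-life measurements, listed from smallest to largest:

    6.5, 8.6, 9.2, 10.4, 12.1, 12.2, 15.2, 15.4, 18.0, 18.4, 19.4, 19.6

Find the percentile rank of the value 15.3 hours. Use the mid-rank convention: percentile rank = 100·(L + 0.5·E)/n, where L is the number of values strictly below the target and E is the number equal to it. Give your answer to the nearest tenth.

58.3

Count below 15.3: L = 7; count equal: E = 0; n = 12.
Percentile rank = 100·(7 + 0.5·0)/12 = 100·7/12 = 58.33.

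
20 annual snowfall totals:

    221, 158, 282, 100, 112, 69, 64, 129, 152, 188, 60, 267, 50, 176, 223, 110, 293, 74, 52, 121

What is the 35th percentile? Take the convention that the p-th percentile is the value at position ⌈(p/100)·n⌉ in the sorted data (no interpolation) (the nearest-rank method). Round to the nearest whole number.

100

Sorted: 50, 52, 60, 64, 69, 74, 100, 110, 112, 121, 129, 152, 158, 176, 188, 221, 223, 267, 282, 293.
n = 20.
Position = ⌈35/100 · 20⌉ = ⌈7⌉ = 7.
The value at rank 7 is 100.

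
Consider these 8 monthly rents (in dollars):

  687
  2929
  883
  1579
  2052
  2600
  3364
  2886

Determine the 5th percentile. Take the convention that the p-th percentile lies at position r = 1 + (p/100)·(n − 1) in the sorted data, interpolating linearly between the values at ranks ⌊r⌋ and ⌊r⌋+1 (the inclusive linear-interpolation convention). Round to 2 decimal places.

Sorted: 687, 883, 1579, 2052, 2600, 2886, 2929, 3364.
n = 8.
r = 1 + (5/100)·(8 − 1) = 1 + 0.35 = 1.35.
Rank 1 is 687 and rank 2 is 883.
Interpolate: 687 + 0.35·(883 − 687) = 687 + 0.35·196 = 755.6.

755.60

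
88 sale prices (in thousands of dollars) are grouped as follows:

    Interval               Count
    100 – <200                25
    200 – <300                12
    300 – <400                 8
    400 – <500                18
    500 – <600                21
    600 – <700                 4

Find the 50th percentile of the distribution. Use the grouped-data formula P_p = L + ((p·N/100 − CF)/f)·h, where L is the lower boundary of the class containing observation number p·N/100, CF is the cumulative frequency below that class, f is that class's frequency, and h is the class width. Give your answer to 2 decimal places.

N = 88; target position k = 50/100 · 88 = 44.
Cumulative frequencies: 25, 37, 45, 63, 84, 88.
Observation 44 falls in the class 300 – <400.
L = 300, CF = 37, f = 8, h = 100.
P50 = 300 + ((44 − 37)/8)·100 = 300 + 87.5 = 387.5.

387.50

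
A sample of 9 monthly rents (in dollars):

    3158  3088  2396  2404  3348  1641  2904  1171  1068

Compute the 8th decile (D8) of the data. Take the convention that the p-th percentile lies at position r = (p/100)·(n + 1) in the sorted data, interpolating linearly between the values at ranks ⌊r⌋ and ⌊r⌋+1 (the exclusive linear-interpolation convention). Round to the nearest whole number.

3158

Sorted: 1068, 1171, 1641, 2396, 2404, 2904, 3088, 3158, 3348.
n = 9.
r = (80/100)·(9 + 1) = 8.
r is an integer, so P80 is the value at rank 8: 3158.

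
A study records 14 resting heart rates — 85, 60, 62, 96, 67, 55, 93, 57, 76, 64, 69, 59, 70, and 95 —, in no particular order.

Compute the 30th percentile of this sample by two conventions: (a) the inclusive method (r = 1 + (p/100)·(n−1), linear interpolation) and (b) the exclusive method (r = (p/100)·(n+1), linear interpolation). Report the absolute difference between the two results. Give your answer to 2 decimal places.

0.80

Sorted: 55, 57, 59, 60, 62, 64, 67, 69, 70, 76, 85, 93, 95, 96.
n = 14.
(a) r = 4.9; between ranks 4 (60) and 5 (62): 61.8.
(b) r = 4.5; between ranks 4 (60) and 5 (62): 61.
|61.8 − 61| = 0.8.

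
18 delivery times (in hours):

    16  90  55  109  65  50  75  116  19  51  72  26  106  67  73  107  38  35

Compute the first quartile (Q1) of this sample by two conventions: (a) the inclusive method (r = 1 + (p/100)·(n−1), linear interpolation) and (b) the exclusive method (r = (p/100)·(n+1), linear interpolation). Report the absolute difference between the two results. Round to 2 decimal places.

3.75

Sorted: 16, 19, 26, 35, 38, 50, 51, 55, 65, 67, 72, 73, 75, 90, 106, 107, 109, 116.
n = 18.
(a) r = 5.25; between ranks 5 (38) and 6 (50): 41.
(b) r = 4.75; between ranks 4 (35) and 5 (38): 37.25.
|41 − 37.25| = 3.75.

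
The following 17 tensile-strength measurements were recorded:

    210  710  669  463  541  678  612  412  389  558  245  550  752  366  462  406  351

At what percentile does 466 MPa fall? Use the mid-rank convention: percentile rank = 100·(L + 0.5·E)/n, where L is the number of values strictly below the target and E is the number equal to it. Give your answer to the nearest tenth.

Sorted: 210, 245, 351, 366, 389, 406, 412, 462, 463, 541, 550, 558, 612, 669, 678, 710, 752.
Count below 466: L = 9; count equal: E = 0; n = 17.
Percentile rank = 100·(9 + 0.5·0)/17 = 100·9/17 = 52.94.

52.9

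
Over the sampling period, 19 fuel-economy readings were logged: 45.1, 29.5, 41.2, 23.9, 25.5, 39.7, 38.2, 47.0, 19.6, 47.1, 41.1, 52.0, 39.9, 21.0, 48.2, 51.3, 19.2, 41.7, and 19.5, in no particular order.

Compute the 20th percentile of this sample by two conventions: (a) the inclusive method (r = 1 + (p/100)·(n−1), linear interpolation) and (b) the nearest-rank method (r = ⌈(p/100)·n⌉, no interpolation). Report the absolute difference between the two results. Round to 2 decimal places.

1.74

Sorted: 19.2, 19.5, 19.6, 21.0, 23.9, 25.5, 29.5, 38.2, 39.7, 39.9, 41.1, 41.2, 41.7, 45.1, 47.0, 47.1, 48.2, 51.3, 52.0.
n = 19.
(a) r = 4.6; between ranks 4 (21.0) and 5 (23.9): 22.74.
(b) the nearest-rank method: rank 4 → 21.
|22.74 − 21| = 1.74.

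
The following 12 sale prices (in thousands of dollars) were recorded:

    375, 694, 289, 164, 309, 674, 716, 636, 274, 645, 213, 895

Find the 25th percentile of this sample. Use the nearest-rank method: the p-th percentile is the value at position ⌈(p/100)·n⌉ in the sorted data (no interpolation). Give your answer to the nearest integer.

274

Sorted: 164, 213, 274, 289, 309, 375, 636, 645, 674, 694, 716, 895.
n = 12.
Position = ⌈25/100 · 12⌉ = ⌈3⌉ = 3.
The value at rank 3 is 274.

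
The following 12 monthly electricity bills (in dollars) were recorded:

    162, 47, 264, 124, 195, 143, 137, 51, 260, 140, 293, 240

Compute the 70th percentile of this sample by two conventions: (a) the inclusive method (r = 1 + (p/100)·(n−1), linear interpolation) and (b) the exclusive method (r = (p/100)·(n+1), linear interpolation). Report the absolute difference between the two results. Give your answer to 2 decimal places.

15.50

Sorted: 47, 51, 124, 137, 140, 143, 162, 195, 240, 260, 264, 293.
n = 12.
(a) r = 8.7; between ranks 8 (195) and 9 (240): 226.5.
(b) r = 9.1; between ranks 9 (240) and 10 (260): 242.
|226.5 − 242| = 15.5.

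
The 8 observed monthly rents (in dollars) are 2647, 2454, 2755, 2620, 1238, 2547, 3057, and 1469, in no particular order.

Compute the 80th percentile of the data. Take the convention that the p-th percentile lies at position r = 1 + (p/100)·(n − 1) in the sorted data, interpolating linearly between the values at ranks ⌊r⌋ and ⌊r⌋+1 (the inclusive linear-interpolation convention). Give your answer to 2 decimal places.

Sorted: 1238, 1469, 2454, 2547, 2620, 2647, 2755, 3057.
n = 8.
r = 1 + (80/100)·(8 − 1) = 1 + 5.6 = 6.6.
Rank 6 is 2647 and rank 7 is 2755.
Interpolate: 2647 + 0.6·(2755 − 2647) = 2647 + 0.6·108 = 2711.8.

2711.80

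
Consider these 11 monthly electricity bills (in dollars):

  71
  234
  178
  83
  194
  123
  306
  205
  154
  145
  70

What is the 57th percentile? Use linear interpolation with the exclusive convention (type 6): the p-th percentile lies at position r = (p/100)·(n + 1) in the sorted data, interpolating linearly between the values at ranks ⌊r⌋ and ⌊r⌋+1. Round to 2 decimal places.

Sorted: 70, 71, 83, 123, 145, 154, 178, 194, 205, 234, 306.
n = 11.
r = (57/100)·(11 + 1) = 6.84.
Rank 6 is 154 and rank 7 is 178.
Interpolate: 154 + 0.84·(178 − 154) = 154 + 0.84·24 = 174.16.

174.16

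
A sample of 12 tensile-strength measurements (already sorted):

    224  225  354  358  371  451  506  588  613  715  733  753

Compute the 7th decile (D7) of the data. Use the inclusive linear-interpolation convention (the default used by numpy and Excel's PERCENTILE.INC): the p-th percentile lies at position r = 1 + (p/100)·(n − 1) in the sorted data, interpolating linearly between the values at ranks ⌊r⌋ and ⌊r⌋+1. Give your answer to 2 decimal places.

605.50

n = 12.
r = 1 + (70/100)·(12 − 1) = 1 + 7.7 = 8.7.
Rank 8 is 588 and rank 9 is 613.
Interpolate: 588 + 0.7·(613 − 588) = 588 + 0.7·25 = 605.5.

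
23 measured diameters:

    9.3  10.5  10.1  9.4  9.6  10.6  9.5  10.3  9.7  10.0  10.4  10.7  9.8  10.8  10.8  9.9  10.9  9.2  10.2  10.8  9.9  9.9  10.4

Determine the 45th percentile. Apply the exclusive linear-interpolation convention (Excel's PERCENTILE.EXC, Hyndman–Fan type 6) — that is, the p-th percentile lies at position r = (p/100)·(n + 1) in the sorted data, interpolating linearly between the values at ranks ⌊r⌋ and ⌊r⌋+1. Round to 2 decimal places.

Sorted: 9.2, 9.3, 9.4, 9.5, 9.6, 9.7, 9.8, 9.9, 9.9, 9.9, 10.0, 10.1, 10.2, 10.3, 10.4, 10.4, 10.5, 10.6, 10.7, 10.8, 10.8, 10.8, 10.9.
n = 23.
r = (45/100)·(23 + 1) = 10.8.
Rank 10 is 9.9 and rank 11 is 10.0.
Interpolate: 9.9 + 0.8·(10.0 − 9.9) = 9.9 + 0.8·0.1 = 9.98.

9.98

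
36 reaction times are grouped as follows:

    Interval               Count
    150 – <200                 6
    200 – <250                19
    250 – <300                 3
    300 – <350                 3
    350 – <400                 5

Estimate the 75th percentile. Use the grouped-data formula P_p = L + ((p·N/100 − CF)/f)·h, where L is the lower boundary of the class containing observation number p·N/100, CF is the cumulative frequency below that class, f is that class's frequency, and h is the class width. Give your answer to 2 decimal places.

N = 36; target position k = 75/100 · 36 = 27.
Cumulative frequencies: 6, 25, 28, 31, 36.
Observation 27 falls in the class 250 – <300.
L = 250, CF = 25, f = 3, h = 50.
P75 = 250 + ((27 − 25)/3)·50 = 250 + 33.3333 = 283.333.

283.33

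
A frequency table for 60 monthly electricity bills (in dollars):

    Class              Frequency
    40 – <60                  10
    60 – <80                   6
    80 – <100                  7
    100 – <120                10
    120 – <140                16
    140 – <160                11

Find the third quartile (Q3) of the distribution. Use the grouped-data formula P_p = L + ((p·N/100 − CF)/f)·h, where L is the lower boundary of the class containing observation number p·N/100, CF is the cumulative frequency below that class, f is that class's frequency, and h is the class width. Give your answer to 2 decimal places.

135.00

N = 60; target position k = 75/100 · 60 = 45.
Cumulative frequencies: 10, 16, 23, 33, 49, 60.
Observation 45 falls in the class 120 – <140.
L = 120, CF = 33, f = 16, h = 20.
P75 = 120 + ((45 − 33)/16)·20 = 120 + 15 = 135.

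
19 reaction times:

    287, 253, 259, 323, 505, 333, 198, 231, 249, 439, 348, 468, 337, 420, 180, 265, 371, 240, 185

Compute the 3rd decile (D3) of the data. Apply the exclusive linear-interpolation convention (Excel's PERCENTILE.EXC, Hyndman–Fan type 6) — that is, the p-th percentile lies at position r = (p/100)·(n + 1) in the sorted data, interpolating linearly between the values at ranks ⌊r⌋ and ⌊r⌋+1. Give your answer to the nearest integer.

249

Sorted: 180, 185, 198, 231, 240, 249, 253, 259, 265, 287, 323, 333, 337, 348, 371, 420, 439, 468, 505.
n = 19.
r = (30/100)·(19 + 1) = 6.
r is an integer, so P30 is the value at rank 6: 249.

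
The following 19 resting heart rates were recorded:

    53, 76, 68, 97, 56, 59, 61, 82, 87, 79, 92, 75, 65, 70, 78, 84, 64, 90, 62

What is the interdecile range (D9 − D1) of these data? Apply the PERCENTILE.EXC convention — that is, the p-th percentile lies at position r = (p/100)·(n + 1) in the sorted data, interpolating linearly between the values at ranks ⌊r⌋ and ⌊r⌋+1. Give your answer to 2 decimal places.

Sorted: 53, 56, 59, 61, 62, 64, 65, 68, 70, 75, 76, 78, 79, 82, 84, 87, 90, 92, 97.
n = 19.
P10: r = 2 (integer) → 56.
P90: r = 18 (integer) → 92.
Difference: 92 − 56 = 36.

36.00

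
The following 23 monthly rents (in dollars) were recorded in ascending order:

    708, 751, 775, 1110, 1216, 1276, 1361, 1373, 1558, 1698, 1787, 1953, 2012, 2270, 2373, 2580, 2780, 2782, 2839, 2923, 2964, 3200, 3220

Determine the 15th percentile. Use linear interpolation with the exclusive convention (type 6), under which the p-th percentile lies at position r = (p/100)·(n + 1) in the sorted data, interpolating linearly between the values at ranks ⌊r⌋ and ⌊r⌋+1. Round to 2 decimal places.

976.00

n = 23.
r = (15/100)·(23 + 1) = 3.6.
Rank 3 is 775 and rank 4 is 1110.
Interpolate: 775 + 0.6·(1110 − 775) = 775 + 0.6·335 = 976.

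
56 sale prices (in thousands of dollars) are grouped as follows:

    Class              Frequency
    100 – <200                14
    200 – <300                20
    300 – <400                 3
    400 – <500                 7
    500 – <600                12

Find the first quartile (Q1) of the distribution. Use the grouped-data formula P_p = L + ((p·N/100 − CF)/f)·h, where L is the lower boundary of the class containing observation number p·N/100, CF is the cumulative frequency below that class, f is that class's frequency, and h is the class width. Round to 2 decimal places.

N = 56; target position k = 25/100 · 56 = 14.
Cumulative frequencies: 14, 34, 37, 44, 56.
Observation 14 falls in the class 100 – <200.
L = 100, CF = 0, f = 14, h = 100.
P25 = 100 + ((14 − 0)/14)·100 = 100 + 100 = 200.

200.00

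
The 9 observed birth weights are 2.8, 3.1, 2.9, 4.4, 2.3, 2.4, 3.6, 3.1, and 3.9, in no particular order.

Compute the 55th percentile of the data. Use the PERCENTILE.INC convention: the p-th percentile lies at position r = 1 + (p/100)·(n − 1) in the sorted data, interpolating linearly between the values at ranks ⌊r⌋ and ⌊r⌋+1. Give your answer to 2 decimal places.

3.10

Sorted: 2.3, 2.4, 2.8, 2.9, 3.1, 3.1, 3.6, 3.9, 4.4.
n = 9.
r = 1 + (55/100)·(9 − 1) = 1 + 4.4 = 5.4.
Rank 5 is 3.1 and rank 6 is 3.1.
Interpolate: 3.1 + 0.4·(3.1 − 3.1) = 3.1 + 0.4·0 = 3.1.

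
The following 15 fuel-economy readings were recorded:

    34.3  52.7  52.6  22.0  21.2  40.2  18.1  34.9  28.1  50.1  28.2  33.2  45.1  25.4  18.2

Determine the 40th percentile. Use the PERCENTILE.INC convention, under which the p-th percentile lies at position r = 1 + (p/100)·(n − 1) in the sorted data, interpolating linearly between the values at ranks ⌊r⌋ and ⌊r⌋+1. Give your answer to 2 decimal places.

Sorted: 18.1, 18.2, 21.2, 22.0, 25.4, 28.1, 28.2, 33.2, 34.3, 34.9, 40.2, 45.1, 50.1, 52.6, 52.7.
n = 15.
r = 1 + (40/100)·(15 − 1) = 1 + 5.6 = 6.6.
Rank 6 is 28.1 and rank 7 is 28.2.
Interpolate: 28.1 + 0.6·(28.2 − 28.1) = 28.1 + 0.6·0.1 = 28.16.

28.16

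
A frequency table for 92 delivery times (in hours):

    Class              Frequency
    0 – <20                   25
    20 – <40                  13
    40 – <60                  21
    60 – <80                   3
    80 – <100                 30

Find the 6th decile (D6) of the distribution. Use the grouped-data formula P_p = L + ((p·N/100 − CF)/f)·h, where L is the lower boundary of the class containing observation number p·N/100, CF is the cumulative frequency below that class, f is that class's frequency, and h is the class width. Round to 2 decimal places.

N = 92; target position k = 60/100 · 92 = 55.2.
Cumulative frequencies: 25, 38, 59, 62, 92.
Observation 55.2 falls in the class 40 – <60.
L = 40, CF = 38, f = 21, h = 20.
P60 = 40 + ((55.2 − 38)/21)·20 = 40 + 16.381 = 56.381.

56.38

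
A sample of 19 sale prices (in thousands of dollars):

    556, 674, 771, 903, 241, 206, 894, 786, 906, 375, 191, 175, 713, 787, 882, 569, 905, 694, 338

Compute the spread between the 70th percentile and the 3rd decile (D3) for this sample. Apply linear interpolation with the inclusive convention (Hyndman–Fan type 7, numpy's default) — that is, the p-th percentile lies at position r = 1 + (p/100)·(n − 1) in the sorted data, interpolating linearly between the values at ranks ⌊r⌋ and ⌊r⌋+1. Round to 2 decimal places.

339.20

Sorted: 175, 191, 206, 241, 338, 375, 556, 569, 674, 694, 713, 771, 786, 787, 882, 894, 903, 905, 906.
n = 19.
P30: r = 6.4; ranks 6–7 are 375, 556; interpolating gives 447.4.
P70: r = 13.6; ranks 13–14 are 786, 787; interpolating gives 786.6.
Difference: 786.6 − 447.4 = 339.2.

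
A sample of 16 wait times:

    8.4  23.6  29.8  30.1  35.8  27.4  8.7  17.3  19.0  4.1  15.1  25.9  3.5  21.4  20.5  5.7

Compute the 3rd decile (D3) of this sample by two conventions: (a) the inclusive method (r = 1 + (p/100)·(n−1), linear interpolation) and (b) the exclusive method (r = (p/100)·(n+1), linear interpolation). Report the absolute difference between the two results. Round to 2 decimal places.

Sorted: 3.5, 4.1, 5.7, 8.4, 8.7, 15.1, 17.3, 19.0, 20.5, 21.4, 23.6, 25.9, 27.4, 29.8, 30.1, 35.8.
n = 16.
(a) r = 5.5; between ranks 5 (8.7) and 6 (15.1): 11.9.
(b) r = 5.1; between ranks 5 (8.7) and 6 (15.1): 9.34.
|11.9 − 9.34| = 2.56.

2.56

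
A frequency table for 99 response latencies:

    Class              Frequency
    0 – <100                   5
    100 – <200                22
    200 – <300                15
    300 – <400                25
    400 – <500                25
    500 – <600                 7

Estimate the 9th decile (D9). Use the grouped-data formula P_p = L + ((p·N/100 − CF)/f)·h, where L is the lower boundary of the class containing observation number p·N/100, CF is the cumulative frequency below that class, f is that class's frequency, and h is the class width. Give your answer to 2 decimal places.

N = 99; target position k = 90/100 · 99 = 89.1.
Cumulative frequencies: 5, 27, 42, 67, 92, 99.
Observation 89.1 falls in the class 400 – <500.
L = 400, CF = 67, f = 25, h = 100.
P90 = 400 + ((89.1 − 67)/25)·100 = 400 + 88.4 = 488.4.

488.40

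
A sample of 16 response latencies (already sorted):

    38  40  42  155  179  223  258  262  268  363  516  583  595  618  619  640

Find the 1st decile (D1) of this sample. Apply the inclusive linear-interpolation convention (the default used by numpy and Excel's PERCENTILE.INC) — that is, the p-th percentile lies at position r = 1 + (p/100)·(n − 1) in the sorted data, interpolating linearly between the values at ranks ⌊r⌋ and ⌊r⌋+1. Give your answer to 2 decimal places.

41.00

n = 16.
r = 1 + (10/100)·(16 − 1) = 1 + 1.5 = 2.5.
Rank 2 is 40 and rank 3 is 42.
Interpolate: 40 + 0.5·(42 − 40) = 40 + 0.5·2 = 41.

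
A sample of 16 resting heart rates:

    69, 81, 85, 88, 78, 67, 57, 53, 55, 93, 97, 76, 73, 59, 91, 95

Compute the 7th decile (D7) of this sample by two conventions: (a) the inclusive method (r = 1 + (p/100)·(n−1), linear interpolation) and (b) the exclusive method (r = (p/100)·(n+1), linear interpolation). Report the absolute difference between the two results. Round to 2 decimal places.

Sorted: 53, 55, 57, 59, 67, 69, 73, 76, 78, 81, 85, 88, 91, 93, 95, 97.
n = 16.
(a) r = 11.5; between ranks 11 (85) and 12 (88): 86.5.
(b) r = 11.9; between ranks 11 (85) and 12 (88): 87.7.
|86.5 − 87.7| = 1.2.

1.20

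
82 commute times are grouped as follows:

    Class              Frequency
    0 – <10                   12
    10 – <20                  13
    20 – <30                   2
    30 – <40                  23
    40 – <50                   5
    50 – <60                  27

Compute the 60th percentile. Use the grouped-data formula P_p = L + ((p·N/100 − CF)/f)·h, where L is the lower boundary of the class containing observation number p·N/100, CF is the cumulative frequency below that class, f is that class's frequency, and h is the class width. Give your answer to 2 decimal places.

39.65

N = 82; target position k = 60/100 · 82 = 49.2.
Cumulative frequencies: 12, 25, 27, 50, 55, 82.
Observation 49.2 falls in the class 30 – <40.
L = 30, CF = 27, f = 23, h = 10.
P60 = 30 + ((49.2 − 27)/23)·10 = 30 + 9.65217 = 39.6522.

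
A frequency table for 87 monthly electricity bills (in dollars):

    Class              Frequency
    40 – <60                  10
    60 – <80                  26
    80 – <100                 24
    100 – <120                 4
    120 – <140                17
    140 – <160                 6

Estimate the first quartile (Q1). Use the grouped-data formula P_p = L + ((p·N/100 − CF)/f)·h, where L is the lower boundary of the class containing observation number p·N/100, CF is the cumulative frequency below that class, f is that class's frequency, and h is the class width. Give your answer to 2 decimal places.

69.04

N = 87; target position k = 25/100 · 87 = 21.75.
Cumulative frequencies: 10, 36, 60, 64, 81, 87.
Observation 21.75 falls in the class 60 – <80.
L = 60, CF = 10, f = 26, h = 20.
P25 = 60 + ((21.75 − 10)/26)·20 = 60 + 9.03846 = 69.0385.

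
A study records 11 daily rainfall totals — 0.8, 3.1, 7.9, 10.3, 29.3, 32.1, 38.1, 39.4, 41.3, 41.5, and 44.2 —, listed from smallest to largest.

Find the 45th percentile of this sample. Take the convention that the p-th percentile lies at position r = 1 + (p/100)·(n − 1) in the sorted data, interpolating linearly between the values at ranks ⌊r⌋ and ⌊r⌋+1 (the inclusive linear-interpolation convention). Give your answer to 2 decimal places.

30.70

n = 11.
r = 1 + (45/100)·(11 − 1) = 1 + 4.5 = 5.5.
Rank 5 is 29.3 and rank 6 is 32.1.
Interpolate: 29.3 + 0.5·(32.1 − 29.3) = 29.3 + 0.5·2.8 = 30.7.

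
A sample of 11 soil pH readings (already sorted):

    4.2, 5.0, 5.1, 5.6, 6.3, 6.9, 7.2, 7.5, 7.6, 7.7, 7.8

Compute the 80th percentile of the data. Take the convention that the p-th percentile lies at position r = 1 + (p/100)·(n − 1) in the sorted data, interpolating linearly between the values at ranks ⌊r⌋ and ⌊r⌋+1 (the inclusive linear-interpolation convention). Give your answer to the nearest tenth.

n = 11.
r = 1 + (80/100)·(11 − 1) = 1 + 8 = 9.
r is an integer, so P80 is the value at rank 9: 7.6.

7.6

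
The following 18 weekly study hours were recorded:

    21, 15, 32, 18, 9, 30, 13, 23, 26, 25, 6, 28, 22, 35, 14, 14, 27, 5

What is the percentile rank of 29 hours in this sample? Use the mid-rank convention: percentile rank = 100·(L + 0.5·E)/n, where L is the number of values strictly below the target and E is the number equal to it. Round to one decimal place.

83.3

Sorted: 5, 6, 9, 13, 14, 14, 15, 18, 21, 22, 23, 25, 26, 27, 28, 30, 32, 35.
Count below 29: L = 15; count equal: E = 0; n = 18.
Percentile rank = 100·(15 + 0.5·0)/18 = 100·15/18 = 83.33.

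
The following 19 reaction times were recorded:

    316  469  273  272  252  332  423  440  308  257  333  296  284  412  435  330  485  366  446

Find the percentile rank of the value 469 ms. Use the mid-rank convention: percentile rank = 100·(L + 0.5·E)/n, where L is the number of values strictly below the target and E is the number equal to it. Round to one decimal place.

92.1

Sorted: 252, 257, 272, 273, 284, 296, 308, 316, 330, 332, 333, 366, 412, 423, 435, 440, 446, 469, 485.
Count below 469: L = 17; count equal: E = 1; n = 19.
Percentile rank = 100·(17 + 0.5·1)/19 = 100·17.5/19 = 92.11.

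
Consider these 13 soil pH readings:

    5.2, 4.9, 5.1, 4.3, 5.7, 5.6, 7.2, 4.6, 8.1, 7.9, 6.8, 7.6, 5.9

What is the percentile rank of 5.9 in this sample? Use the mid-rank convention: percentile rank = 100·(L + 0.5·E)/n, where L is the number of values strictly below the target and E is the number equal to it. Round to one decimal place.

57.7

Sorted: 4.3, 4.6, 4.9, 5.1, 5.2, 5.6, 5.7, 5.9, 6.8, 7.2, 7.6, 7.9, 8.1.
Count below 5.9: L = 7; count equal: E = 1; n = 13.
Percentile rank = 100·(7 + 0.5·1)/13 = 100·7.5/13 = 57.69.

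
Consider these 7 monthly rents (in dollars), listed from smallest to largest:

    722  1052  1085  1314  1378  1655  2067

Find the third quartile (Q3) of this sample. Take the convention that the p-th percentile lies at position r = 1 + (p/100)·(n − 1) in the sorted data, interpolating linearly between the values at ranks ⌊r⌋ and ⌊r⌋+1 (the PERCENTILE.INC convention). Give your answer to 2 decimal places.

1516.50

n = 7.
r = 1 + (75/100)·(7 − 1) = 1 + 4.5 = 5.5.
Rank 5 is 1378 and rank 6 is 1655.
Interpolate: 1378 + 0.5·(1655 − 1378) = 1378 + 0.5·277 = 1516.5.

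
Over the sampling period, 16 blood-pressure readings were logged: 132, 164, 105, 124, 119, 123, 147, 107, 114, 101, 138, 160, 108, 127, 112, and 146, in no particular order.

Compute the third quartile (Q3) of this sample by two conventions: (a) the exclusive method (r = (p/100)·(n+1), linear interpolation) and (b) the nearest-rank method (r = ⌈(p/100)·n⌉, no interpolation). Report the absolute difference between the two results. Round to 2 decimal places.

6.00

Sorted: 101, 105, 107, 108, 112, 114, 119, 123, 124, 127, 132, 138, 146, 147, 160, 164.
n = 16.
(a) r = 12.75; between ranks 12 (138) and 13 (146): 144.
(b) the nearest-rank method: rank 12 → 138.
|144 − 138| = 6.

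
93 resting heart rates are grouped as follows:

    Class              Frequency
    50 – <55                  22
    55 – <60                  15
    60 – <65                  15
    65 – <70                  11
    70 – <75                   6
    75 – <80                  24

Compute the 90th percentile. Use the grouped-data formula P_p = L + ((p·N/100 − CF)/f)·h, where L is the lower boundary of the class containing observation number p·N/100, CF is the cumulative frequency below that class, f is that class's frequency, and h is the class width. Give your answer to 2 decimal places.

N = 93; target position k = 90/100 · 93 = 83.7.
Cumulative frequencies: 22, 37, 52, 63, 69, 93.
Observation 83.7 falls in the class 75 – <80.
L = 75, CF = 69, f = 24, h = 5.
P90 = 75 + ((83.7 − 69)/24)·5 = 75 + 3.0625 = 78.0625.

78.06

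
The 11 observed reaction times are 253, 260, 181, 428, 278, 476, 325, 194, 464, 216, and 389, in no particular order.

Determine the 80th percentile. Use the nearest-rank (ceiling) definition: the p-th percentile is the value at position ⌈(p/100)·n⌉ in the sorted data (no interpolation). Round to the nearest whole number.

Sorted: 181, 194, 216, 253, 260, 278, 325, 389, 428, 464, 476.
n = 11.
Position = ⌈80/100 · 11⌉ = ⌈8.8⌉ = 9.
The value at rank 9 is 428.

428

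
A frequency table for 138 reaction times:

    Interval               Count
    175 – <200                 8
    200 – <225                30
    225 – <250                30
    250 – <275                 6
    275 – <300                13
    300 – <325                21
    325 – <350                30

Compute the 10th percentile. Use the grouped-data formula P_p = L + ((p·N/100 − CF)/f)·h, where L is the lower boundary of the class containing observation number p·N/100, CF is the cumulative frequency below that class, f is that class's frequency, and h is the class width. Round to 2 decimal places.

N = 138; target position k = 10/100 · 138 = 13.8.
Cumulative frequencies: 8, 38, 68, 74, 87, 108, 138.
Observation 13.8 falls in the class 200 – <225.
L = 200, CF = 8, f = 30, h = 25.
P10 = 200 + ((13.8 − 8)/30)·25 = 200 + 4.83333 = 204.833.

204.83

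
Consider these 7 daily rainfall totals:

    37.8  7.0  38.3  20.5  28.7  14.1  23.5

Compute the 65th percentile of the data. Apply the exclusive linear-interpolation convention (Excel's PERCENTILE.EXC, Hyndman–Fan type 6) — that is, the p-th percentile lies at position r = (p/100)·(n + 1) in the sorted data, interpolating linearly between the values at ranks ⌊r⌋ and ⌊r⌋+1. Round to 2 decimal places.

Sorted: 7.0, 14.1, 20.5, 23.5, 28.7, 37.8, 38.3.
n = 7.
r = (65/100)·(7 + 1) = 5.2.
Rank 5 is 28.7 and rank 6 is 37.8.
Interpolate: 28.7 + 0.2·(37.8 − 28.7) = 28.7 + 0.2·9.1 = 30.52.

30.52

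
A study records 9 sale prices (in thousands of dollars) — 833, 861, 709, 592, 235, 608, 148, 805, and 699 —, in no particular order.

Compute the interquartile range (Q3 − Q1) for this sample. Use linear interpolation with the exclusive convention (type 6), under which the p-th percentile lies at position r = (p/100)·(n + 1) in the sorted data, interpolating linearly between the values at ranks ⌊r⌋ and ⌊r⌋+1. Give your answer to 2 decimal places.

405.50

Sorted: 148, 235, 592, 608, 699, 709, 805, 833, 861.
n = 9.
P25: r = 2.5; ranks 2–3 are 235, 592; interpolating gives 413.5.
P75: r = 7.5; ranks 7–8 are 805, 833; interpolating gives 819.
Difference: 819 − 413.5 = 405.5.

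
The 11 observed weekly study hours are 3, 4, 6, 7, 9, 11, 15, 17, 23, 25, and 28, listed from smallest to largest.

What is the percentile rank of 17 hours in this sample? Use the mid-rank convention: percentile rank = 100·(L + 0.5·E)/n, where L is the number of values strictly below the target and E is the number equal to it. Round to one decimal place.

Count below 17: L = 7; count equal: E = 1; n = 11.
Percentile rank = 100·(7 + 0.5·1)/11 = 100·7.5/11 = 68.18.

68.2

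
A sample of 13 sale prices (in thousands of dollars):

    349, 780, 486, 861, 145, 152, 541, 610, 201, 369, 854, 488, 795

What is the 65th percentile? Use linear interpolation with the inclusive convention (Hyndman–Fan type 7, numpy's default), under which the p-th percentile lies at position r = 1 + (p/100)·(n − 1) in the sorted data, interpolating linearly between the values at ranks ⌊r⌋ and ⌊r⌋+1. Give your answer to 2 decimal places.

Sorted: 145, 152, 201, 349, 369, 486, 488, 541, 610, 780, 795, 854, 861.
n = 13.
r = 1 + (65/100)·(13 − 1) = 1 + 7.8 = 8.8.
Rank 8 is 541 and rank 9 is 610.
Interpolate: 541 + 0.8·(610 − 541) = 541 + 0.8·69 = 596.2.

596.20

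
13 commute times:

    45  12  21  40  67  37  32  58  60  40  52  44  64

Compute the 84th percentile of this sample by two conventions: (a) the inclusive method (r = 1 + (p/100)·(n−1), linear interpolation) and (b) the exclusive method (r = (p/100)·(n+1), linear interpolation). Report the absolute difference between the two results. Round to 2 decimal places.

2.72

Sorted: 12, 21, 32, 37, 40, 40, 44, 45, 52, 58, 60, 64, 67.
n = 13.
(a) r = 11.08; between ranks 11 (60) and 12 (64): 60.32.
(b) r = 11.76; between ranks 11 (60) and 12 (64): 63.04.
|60.32 − 63.04| = 2.72.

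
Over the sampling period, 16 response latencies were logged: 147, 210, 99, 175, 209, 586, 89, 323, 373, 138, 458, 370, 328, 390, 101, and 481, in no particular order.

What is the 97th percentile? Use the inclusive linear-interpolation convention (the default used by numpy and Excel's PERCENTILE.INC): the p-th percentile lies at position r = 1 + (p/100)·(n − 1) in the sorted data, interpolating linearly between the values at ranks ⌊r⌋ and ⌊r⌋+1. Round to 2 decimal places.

Sorted: 89, 99, 101, 138, 147, 175, 209, 210, 323, 328, 370, 373, 390, 458, 481, 586.
n = 16.
r = 1 + (97/100)·(16 − 1) = 1 + 14.55 = 15.55.
Rank 15 is 481 and rank 16 is 586.
Interpolate: 481 + 0.55·(586 − 481) = 481 + 0.55·105 = 538.75.

538.75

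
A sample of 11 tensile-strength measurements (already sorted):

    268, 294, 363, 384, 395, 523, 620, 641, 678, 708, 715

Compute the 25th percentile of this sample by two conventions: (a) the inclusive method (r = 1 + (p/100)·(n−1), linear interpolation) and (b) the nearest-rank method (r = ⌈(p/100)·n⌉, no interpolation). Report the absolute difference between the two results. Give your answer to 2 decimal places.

n = 11.
(a) r = 3.5; between ranks 3 (363) and 4 (384): 373.5.
(b) the nearest-rank method: rank 3 → 363.
|373.5 − 363| = 10.5.

10.50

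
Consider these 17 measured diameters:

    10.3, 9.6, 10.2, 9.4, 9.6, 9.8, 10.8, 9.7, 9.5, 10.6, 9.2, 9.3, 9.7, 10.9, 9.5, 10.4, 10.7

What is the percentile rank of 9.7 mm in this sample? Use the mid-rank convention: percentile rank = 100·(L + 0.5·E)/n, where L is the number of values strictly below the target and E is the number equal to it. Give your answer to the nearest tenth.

Sorted: 9.2, 9.3, 9.4, 9.5, 9.5, 9.6, 9.6, 9.7, 9.7, 9.8, 10.2, 10.3, 10.4, 10.6, 10.7, 10.8, 10.9.
Count below 9.7: L = 7; count equal: E = 2; n = 17.
Percentile rank = 100·(7 + 0.5·2)/17 = 100·8/17 = 47.06.

47.1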